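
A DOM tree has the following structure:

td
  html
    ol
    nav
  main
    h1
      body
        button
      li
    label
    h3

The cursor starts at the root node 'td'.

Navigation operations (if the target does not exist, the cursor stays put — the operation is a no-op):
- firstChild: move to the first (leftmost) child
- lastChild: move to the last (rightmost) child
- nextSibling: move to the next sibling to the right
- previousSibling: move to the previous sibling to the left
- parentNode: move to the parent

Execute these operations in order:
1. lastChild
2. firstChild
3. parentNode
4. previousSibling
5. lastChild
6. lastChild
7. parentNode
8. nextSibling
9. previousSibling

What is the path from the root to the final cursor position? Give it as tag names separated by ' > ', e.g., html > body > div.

After 1 (lastChild): main
After 2 (firstChild): h1
After 3 (parentNode): main
After 4 (previousSibling): html
After 5 (lastChild): nav
After 6 (lastChild): nav (no-op, stayed)
After 7 (parentNode): html
After 8 (nextSibling): main
After 9 (previousSibling): html

Answer: td > html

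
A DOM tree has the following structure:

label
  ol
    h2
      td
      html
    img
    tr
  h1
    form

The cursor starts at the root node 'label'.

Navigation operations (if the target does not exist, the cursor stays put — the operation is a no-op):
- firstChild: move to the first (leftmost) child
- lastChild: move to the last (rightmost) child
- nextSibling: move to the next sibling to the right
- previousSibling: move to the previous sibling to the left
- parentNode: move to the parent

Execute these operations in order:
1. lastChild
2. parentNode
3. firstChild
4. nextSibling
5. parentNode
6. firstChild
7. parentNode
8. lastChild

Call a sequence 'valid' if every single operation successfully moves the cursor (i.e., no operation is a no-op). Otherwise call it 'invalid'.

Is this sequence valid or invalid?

Answer: valid

Derivation:
After 1 (lastChild): h1
After 2 (parentNode): label
After 3 (firstChild): ol
After 4 (nextSibling): h1
After 5 (parentNode): label
After 6 (firstChild): ol
After 7 (parentNode): label
After 8 (lastChild): h1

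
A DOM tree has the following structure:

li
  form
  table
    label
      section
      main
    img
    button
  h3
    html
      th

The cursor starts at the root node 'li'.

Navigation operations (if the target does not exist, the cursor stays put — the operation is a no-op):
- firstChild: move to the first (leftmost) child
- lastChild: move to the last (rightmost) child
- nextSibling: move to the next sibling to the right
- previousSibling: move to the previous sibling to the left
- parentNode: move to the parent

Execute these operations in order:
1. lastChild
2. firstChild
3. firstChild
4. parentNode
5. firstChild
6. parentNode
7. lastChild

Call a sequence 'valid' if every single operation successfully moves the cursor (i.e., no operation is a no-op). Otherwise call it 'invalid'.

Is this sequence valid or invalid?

Answer: valid

Derivation:
After 1 (lastChild): h3
After 2 (firstChild): html
After 3 (firstChild): th
After 4 (parentNode): html
After 5 (firstChild): th
After 6 (parentNode): html
After 7 (lastChild): th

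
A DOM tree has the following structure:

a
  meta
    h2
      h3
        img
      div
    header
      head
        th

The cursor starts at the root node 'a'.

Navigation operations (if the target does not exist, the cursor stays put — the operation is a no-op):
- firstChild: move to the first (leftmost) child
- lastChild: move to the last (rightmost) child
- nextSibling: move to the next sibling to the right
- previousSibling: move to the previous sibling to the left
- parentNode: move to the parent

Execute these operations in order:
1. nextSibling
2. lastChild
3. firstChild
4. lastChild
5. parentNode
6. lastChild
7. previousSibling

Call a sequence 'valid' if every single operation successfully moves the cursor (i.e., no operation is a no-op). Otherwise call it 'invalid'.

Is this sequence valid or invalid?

Answer: invalid

Derivation:
After 1 (nextSibling): a (no-op, stayed)
After 2 (lastChild): meta
After 3 (firstChild): h2
After 4 (lastChild): div
After 5 (parentNode): h2
After 6 (lastChild): div
After 7 (previousSibling): h3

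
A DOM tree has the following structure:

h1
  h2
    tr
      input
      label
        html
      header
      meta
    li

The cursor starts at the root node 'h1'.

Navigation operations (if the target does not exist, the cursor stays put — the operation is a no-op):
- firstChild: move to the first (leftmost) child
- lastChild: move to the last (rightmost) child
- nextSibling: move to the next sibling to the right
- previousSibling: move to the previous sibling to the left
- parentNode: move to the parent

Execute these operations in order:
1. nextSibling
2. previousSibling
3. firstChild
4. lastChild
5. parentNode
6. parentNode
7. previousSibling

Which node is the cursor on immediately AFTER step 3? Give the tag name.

Answer: h2

Derivation:
After 1 (nextSibling): h1 (no-op, stayed)
After 2 (previousSibling): h1 (no-op, stayed)
After 3 (firstChild): h2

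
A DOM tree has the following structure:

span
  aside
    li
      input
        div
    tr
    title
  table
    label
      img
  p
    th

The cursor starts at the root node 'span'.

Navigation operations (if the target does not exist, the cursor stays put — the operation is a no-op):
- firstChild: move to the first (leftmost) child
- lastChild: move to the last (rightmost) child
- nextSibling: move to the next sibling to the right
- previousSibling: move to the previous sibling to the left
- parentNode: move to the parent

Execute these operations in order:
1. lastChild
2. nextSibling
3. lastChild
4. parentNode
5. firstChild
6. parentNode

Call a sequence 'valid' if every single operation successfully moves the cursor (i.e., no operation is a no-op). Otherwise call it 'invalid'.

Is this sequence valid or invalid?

Answer: invalid

Derivation:
After 1 (lastChild): p
After 2 (nextSibling): p (no-op, stayed)
After 3 (lastChild): th
After 4 (parentNode): p
After 5 (firstChild): th
After 6 (parentNode): p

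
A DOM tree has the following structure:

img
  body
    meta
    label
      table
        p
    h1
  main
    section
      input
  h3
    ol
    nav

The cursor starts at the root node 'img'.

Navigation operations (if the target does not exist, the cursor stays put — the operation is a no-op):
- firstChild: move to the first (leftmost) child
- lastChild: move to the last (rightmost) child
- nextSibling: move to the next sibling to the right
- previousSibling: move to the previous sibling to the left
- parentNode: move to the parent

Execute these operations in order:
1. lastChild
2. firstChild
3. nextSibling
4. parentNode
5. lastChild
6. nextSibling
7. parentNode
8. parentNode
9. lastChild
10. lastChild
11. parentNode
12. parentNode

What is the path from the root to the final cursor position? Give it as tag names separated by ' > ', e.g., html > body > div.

After 1 (lastChild): h3
After 2 (firstChild): ol
After 3 (nextSibling): nav
After 4 (parentNode): h3
After 5 (lastChild): nav
After 6 (nextSibling): nav (no-op, stayed)
After 7 (parentNode): h3
After 8 (parentNode): img
After 9 (lastChild): h3
After 10 (lastChild): nav
After 11 (parentNode): h3
After 12 (parentNode): img

Answer: img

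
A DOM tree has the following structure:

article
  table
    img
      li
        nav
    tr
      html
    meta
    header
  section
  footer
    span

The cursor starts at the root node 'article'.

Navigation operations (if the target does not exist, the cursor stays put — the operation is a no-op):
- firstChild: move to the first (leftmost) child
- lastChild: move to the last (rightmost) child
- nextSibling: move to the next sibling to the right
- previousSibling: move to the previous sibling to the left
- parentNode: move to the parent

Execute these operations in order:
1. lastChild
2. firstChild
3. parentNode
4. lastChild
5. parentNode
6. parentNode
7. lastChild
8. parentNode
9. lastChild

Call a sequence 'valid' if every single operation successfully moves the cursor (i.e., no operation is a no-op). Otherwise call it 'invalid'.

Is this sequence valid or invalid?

Answer: valid

Derivation:
After 1 (lastChild): footer
After 2 (firstChild): span
After 3 (parentNode): footer
After 4 (lastChild): span
After 5 (parentNode): footer
After 6 (parentNode): article
After 7 (lastChild): footer
After 8 (parentNode): article
After 9 (lastChild): footer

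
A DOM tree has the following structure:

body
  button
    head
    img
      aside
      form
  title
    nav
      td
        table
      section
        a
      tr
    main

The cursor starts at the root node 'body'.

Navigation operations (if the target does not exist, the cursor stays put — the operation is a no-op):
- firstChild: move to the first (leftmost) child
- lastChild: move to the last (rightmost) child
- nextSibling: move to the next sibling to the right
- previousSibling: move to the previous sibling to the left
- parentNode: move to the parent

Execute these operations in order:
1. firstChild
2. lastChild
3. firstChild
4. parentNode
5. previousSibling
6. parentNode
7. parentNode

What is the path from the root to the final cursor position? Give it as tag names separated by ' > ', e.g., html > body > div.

After 1 (firstChild): button
After 2 (lastChild): img
After 3 (firstChild): aside
After 4 (parentNode): img
After 5 (previousSibling): head
After 6 (parentNode): button
After 7 (parentNode): body

Answer: body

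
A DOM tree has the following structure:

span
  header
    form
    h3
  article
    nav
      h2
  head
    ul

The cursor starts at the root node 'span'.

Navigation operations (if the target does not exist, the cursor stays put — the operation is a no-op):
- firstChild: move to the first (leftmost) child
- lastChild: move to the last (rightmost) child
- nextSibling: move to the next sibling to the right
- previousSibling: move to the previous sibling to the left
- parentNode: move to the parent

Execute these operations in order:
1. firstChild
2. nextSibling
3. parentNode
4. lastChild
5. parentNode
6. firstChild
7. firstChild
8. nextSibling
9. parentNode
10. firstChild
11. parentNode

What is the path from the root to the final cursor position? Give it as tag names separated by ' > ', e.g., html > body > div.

Answer: span > header

Derivation:
After 1 (firstChild): header
After 2 (nextSibling): article
After 3 (parentNode): span
After 4 (lastChild): head
After 5 (parentNode): span
After 6 (firstChild): header
After 7 (firstChild): form
After 8 (nextSibling): h3
After 9 (parentNode): header
After 10 (firstChild): form
After 11 (parentNode): header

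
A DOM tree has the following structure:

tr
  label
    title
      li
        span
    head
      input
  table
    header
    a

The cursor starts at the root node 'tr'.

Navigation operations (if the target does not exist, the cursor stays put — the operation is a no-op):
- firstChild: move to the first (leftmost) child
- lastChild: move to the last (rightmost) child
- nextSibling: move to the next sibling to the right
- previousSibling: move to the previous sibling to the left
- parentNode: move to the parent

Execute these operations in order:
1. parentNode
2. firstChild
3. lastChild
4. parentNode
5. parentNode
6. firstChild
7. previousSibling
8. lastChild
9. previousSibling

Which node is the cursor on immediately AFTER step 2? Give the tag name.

Answer: label

Derivation:
After 1 (parentNode): tr (no-op, stayed)
After 2 (firstChild): label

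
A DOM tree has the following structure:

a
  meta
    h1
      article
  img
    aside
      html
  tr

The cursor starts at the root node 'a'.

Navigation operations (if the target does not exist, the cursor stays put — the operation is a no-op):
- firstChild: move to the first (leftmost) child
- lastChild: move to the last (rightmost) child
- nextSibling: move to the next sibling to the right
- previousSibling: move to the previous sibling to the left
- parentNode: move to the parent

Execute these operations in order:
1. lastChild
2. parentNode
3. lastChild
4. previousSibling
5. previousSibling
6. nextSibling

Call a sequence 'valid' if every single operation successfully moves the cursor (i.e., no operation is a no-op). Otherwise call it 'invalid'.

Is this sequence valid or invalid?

Answer: valid

Derivation:
After 1 (lastChild): tr
After 2 (parentNode): a
After 3 (lastChild): tr
After 4 (previousSibling): img
After 5 (previousSibling): meta
After 6 (nextSibling): img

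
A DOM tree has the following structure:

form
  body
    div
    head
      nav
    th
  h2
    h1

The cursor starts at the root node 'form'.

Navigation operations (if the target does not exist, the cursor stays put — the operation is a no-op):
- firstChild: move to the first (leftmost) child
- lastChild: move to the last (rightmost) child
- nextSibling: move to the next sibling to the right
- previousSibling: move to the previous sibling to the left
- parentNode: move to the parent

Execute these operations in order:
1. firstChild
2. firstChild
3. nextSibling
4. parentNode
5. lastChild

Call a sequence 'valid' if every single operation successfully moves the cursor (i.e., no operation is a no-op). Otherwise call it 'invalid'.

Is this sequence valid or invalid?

Answer: valid

Derivation:
After 1 (firstChild): body
After 2 (firstChild): div
After 3 (nextSibling): head
After 4 (parentNode): body
After 5 (lastChild): th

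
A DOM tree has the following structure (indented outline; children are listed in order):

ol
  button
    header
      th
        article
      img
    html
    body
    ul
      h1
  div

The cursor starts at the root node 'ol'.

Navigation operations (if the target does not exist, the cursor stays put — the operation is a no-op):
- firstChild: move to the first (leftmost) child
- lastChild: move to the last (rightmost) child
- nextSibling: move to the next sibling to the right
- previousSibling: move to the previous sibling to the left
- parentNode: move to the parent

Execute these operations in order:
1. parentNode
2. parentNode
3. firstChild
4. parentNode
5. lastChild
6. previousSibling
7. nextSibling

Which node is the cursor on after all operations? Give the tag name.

After 1 (parentNode): ol (no-op, stayed)
After 2 (parentNode): ol (no-op, stayed)
After 3 (firstChild): button
After 4 (parentNode): ol
After 5 (lastChild): div
After 6 (previousSibling): button
After 7 (nextSibling): div

Answer: div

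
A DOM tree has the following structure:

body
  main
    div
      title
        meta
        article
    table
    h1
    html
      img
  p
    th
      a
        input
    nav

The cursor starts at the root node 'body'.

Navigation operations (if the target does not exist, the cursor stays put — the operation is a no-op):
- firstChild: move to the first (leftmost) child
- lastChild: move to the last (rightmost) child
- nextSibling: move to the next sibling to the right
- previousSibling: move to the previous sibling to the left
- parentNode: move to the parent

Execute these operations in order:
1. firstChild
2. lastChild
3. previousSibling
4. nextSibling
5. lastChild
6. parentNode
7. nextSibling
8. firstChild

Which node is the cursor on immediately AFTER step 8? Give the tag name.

Answer: img

Derivation:
After 1 (firstChild): main
After 2 (lastChild): html
After 3 (previousSibling): h1
After 4 (nextSibling): html
After 5 (lastChild): img
After 6 (parentNode): html
After 7 (nextSibling): html (no-op, stayed)
After 8 (firstChild): img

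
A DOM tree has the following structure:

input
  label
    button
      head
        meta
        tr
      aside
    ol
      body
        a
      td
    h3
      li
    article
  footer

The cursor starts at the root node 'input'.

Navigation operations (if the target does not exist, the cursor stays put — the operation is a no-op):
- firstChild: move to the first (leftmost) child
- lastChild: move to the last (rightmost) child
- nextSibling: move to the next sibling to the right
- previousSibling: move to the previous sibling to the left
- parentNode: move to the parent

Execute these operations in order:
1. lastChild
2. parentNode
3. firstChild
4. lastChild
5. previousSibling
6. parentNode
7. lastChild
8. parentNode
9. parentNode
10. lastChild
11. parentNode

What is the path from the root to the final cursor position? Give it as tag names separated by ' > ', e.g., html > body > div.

Answer: input

Derivation:
After 1 (lastChild): footer
After 2 (parentNode): input
After 3 (firstChild): label
After 4 (lastChild): article
After 5 (previousSibling): h3
After 6 (parentNode): label
After 7 (lastChild): article
After 8 (parentNode): label
After 9 (parentNode): input
After 10 (lastChild): footer
After 11 (parentNode): input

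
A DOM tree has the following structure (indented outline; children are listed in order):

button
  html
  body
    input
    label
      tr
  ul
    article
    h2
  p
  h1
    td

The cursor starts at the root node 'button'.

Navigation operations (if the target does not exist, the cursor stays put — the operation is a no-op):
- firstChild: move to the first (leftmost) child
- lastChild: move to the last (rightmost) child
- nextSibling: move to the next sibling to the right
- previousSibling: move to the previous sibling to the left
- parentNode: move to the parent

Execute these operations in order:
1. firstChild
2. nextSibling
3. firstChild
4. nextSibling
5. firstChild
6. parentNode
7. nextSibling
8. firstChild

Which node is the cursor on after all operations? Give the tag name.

After 1 (firstChild): html
After 2 (nextSibling): body
After 3 (firstChild): input
After 4 (nextSibling): label
After 5 (firstChild): tr
After 6 (parentNode): label
After 7 (nextSibling): label (no-op, stayed)
After 8 (firstChild): tr

Answer: tr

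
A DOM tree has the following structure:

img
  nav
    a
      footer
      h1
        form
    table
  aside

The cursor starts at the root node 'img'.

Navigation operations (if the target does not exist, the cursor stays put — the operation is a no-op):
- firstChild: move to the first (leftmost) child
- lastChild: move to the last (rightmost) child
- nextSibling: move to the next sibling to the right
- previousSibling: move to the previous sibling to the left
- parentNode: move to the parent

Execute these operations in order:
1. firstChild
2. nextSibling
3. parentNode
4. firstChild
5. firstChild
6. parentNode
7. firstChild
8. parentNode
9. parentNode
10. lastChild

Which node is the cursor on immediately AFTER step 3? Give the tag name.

After 1 (firstChild): nav
After 2 (nextSibling): aside
After 3 (parentNode): img

Answer: img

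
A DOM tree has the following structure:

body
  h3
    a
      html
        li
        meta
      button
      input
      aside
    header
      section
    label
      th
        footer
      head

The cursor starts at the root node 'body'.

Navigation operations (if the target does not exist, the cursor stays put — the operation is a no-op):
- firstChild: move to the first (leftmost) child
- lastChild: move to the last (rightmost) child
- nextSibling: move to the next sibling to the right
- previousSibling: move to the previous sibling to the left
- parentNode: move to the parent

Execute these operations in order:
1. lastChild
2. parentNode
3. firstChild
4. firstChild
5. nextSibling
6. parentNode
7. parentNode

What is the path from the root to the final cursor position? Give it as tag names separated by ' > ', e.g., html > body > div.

Answer: body

Derivation:
After 1 (lastChild): h3
After 2 (parentNode): body
After 3 (firstChild): h3
After 4 (firstChild): a
After 5 (nextSibling): header
After 6 (parentNode): h3
After 7 (parentNode): body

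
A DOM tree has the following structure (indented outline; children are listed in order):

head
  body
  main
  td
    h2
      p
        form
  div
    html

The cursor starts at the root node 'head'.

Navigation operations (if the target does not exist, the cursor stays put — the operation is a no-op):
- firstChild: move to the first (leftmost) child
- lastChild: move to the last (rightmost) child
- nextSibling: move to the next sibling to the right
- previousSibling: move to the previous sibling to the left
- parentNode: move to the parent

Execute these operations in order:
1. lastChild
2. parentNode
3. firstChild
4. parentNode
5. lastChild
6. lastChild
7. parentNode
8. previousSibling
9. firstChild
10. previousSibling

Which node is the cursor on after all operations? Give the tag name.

After 1 (lastChild): div
After 2 (parentNode): head
After 3 (firstChild): body
After 4 (parentNode): head
After 5 (lastChild): div
After 6 (lastChild): html
After 7 (parentNode): div
After 8 (previousSibling): td
After 9 (firstChild): h2
After 10 (previousSibling): h2 (no-op, stayed)

Answer: h2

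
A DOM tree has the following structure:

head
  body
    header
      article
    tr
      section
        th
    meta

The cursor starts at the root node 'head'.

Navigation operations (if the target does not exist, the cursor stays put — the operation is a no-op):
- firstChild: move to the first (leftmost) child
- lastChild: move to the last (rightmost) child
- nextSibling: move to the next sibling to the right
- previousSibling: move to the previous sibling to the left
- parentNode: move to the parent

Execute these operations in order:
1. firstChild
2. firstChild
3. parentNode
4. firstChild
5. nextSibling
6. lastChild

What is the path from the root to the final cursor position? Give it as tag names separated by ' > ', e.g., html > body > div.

After 1 (firstChild): body
After 2 (firstChild): header
After 3 (parentNode): body
After 4 (firstChild): header
After 5 (nextSibling): tr
After 6 (lastChild): section

Answer: head > body > tr > section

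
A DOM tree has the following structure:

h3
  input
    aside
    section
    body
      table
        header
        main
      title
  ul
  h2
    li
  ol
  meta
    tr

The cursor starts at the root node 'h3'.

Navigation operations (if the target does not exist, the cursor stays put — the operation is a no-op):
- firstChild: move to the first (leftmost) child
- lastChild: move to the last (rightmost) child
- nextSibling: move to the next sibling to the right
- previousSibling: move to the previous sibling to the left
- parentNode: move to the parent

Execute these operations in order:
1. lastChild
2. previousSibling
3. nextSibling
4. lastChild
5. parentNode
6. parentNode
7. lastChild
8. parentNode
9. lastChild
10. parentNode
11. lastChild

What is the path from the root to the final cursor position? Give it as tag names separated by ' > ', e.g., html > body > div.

Answer: h3 > meta

Derivation:
After 1 (lastChild): meta
After 2 (previousSibling): ol
After 3 (nextSibling): meta
After 4 (lastChild): tr
After 5 (parentNode): meta
After 6 (parentNode): h3
After 7 (lastChild): meta
After 8 (parentNode): h3
After 9 (lastChild): meta
After 10 (parentNode): h3
After 11 (lastChild): meta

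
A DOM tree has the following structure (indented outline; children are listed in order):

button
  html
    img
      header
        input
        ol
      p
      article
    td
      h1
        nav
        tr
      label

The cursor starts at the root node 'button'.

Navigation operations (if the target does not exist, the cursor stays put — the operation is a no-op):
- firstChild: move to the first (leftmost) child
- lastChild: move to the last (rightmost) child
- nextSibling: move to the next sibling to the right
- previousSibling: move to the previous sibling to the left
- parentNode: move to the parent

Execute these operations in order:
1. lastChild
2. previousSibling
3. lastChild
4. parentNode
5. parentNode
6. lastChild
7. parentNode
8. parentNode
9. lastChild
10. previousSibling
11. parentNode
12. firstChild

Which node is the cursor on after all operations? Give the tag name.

After 1 (lastChild): html
After 2 (previousSibling): html (no-op, stayed)
After 3 (lastChild): td
After 4 (parentNode): html
After 5 (parentNode): button
After 6 (lastChild): html
After 7 (parentNode): button
After 8 (parentNode): button (no-op, stayed)
After 9 (lastChild): html
After 10 (previousSibling): html (no-op, stayed)
After 11 (parentNode): button
After 12 (firstChild): html

Answer: html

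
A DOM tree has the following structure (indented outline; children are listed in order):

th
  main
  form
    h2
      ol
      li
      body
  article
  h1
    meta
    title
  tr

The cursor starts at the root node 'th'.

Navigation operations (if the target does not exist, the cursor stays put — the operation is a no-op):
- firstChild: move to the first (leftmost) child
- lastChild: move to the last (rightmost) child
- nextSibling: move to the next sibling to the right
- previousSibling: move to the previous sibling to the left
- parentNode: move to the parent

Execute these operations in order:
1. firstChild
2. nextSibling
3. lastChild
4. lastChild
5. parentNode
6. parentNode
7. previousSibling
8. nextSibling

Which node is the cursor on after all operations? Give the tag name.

After 1 (firstChild): main
After 2 (nextSibling): form
After 3 (lastChild): h2
After 4 (lastChild): body
After 5 (parentNode): h2
After 6 (parentNode): form
After 7 (previousSibling): main
After 8 (nextSibling): form

Answer: form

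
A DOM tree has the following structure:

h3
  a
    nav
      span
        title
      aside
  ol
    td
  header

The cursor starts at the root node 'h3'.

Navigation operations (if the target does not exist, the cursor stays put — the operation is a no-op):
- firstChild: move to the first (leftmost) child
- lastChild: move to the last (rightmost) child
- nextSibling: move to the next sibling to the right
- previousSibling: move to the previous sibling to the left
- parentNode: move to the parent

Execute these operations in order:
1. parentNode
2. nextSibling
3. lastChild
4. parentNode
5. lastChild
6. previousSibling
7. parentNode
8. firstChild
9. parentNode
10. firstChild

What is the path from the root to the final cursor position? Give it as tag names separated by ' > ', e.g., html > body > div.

After 1 (parentNode): h3 (no-op, stayed)
After 2 (nextSibling): h3 (no-op, stayed)
After 3 (lastChild): header
After 4 (parentNode): h3
After 5 (lastChild): header
After 6 (previousSibling): ol
After 7 (parentNode): h3
After 8 (firstChild): a
After 9 (parentNode): h3
After 10 (firstChild): a

Answer: h3 > a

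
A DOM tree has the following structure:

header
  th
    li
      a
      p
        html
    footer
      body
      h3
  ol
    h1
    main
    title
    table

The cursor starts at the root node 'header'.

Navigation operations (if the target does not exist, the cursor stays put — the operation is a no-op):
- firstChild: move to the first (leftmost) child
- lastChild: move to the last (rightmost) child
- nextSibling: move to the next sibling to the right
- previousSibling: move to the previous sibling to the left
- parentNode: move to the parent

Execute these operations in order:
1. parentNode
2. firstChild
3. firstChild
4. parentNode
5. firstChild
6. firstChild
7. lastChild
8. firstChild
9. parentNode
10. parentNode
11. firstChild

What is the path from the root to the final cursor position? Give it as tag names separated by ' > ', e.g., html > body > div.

Answer: header > th > li

Derivation:
After 1 (parentNode): header (no-op, stayed)
After 2 (firstChild): th
After 3 (firstChild): li
After 4 (parentNode): th
After 5 (firstChild): li
After 6 (firstChild): a
After 7 (lastChild): a (no-op, stayed)
After 8 (firstChild): a (no-op, stayed)
After 9 (parentNode): li
After 10 (parentNode): th
After 11 (firstChild): li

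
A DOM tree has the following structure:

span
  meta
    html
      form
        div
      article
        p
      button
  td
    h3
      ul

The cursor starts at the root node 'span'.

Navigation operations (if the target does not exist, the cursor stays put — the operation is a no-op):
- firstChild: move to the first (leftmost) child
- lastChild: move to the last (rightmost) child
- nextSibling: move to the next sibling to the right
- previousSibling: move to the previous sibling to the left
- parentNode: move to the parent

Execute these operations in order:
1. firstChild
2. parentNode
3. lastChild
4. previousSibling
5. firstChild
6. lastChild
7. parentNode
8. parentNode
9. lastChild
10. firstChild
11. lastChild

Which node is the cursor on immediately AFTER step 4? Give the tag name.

Answer: meta

Derivation:
After 1 (firstChild): meta
After 2 (parentNode): span
After 3 (lastChild): td
After 4 (previousSibling): meta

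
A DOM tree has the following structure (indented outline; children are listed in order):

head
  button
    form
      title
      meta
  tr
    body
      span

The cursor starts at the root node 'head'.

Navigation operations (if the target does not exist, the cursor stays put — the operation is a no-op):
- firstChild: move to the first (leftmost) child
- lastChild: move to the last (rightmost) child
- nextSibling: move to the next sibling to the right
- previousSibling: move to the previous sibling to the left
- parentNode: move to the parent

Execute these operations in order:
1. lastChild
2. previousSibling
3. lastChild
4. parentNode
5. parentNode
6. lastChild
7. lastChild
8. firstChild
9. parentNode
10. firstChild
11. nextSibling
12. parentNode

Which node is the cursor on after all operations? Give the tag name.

Answer: body

Derivation:
After 1 (lastChild): tr
After 2 (previousSibling): button
After 3 (lastChild): form
After 4 (parentNode): button
After 5 (parentNode): head
After 6 (lastChild): tr
After 7 (lastChild): body
After 8 (firstChild): span
After 9 (parentNode): body
After 10 (firstChild): span
After 11 (nextSibling): span (no-op, stayed)
After 12 (parentNode): body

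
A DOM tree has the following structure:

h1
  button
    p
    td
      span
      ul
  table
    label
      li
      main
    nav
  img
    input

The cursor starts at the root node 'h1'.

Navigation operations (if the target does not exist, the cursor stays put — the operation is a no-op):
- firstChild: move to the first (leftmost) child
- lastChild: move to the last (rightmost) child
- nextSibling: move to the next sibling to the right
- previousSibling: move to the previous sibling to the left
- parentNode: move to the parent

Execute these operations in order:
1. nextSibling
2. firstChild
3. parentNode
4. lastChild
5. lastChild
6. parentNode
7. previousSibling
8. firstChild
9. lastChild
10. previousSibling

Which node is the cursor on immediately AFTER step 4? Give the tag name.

Answer: img

Derivation:
After 1 (nextSibling): h1 (no-op, stayed)
After 2 (firstChild): button
After 3 (parentNode): h1
After 4 (lastChild): img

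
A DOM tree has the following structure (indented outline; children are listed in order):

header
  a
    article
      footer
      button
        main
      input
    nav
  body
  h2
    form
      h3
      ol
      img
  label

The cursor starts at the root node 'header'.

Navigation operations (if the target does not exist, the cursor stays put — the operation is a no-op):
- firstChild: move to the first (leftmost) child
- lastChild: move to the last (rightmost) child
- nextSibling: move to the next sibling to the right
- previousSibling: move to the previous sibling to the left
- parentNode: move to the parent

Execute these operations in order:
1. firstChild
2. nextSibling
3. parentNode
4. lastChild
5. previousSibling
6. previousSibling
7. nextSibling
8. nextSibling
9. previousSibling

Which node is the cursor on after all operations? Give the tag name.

After 1 (firstChild): a
After 2 (nextSibling): body
After 3 (parentNode): header
After 4 (lastChild): label
After 5 (previousSibling): h2
After 6 (previousSibling): body
After 7 (nextSibling): h2
After 8 (nextSibling): label
After 9 (previousSibling): h2

Answer: h2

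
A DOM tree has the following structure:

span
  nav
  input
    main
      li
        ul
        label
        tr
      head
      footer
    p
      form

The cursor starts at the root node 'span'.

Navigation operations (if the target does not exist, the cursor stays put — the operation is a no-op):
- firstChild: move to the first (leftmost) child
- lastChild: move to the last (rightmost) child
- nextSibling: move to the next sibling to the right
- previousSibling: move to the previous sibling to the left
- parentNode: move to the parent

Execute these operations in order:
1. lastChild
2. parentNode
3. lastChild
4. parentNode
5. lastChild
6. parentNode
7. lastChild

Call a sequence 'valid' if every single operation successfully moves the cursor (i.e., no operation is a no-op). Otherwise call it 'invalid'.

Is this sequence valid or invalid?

Answer: valid

Derivation:
After 1 (lastChild): input
After 2 (parentNode): span
After 3 (lastChild): input
After 4 (parentNode): span
After 5 (lastChild): input
After 6 (parentNode): span
After 7 (lastChild): input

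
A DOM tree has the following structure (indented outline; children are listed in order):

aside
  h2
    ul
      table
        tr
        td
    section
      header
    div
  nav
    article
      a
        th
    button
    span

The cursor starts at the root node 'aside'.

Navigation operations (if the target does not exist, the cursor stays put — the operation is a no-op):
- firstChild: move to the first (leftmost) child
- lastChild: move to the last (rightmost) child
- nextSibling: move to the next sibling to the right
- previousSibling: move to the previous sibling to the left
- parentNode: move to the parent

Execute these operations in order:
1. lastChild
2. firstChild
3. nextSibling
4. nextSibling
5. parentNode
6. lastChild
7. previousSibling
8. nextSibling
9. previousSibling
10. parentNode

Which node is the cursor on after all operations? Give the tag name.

After 1 (lastChild): nav
After 2 (firstChild): article
After 3 (nextSibling): button
After 4 (nextSibling): span
After 5 (parentNode): nav
After 6 (lastChild): span
After 7 (previousSibling): button
After 8 (nextSibling): span
After 9 (previousSibling): button
After 10 (parentNode): nav

Answer: nav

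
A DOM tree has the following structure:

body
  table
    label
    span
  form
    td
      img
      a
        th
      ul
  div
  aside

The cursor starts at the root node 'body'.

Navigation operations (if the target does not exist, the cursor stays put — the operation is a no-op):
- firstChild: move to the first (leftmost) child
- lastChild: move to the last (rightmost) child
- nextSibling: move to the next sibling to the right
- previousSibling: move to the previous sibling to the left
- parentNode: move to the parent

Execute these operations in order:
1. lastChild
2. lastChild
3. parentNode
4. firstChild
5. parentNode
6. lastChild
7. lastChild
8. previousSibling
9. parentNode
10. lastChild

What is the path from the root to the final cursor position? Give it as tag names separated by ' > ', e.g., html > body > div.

Answer: body > aside

Derivation:
After 1 (lastChild): aside
After 2 (lastChild): aside (no-op, stayed)
After 3 (parentNode): body
After 4 (firstChild): table
After 5 (parentNode): body
After 6 (lastChild): aside
After 7 (lastChild): aside (no-op, stayed)
After 8 (previousSibling): div
After 9 (parentNode): body
After 10 (lastChild): aside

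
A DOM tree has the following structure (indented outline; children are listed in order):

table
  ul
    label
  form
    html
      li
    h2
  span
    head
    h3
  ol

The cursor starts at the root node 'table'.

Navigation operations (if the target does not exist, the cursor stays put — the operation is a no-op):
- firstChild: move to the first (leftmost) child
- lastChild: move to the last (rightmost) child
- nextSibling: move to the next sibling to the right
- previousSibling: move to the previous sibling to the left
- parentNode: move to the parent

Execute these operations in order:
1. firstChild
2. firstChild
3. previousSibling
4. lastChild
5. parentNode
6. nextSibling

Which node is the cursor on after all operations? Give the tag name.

Answer: form

Derivation:
After 1 (firstChild): ul
After 2 (firstChild): label
After 3 (previousSibling): label (no-op, stayed)
After 4 (lastChild): label (no-op, stayed)
After 5 (parentNode): ul
After 6 (nextSibling): form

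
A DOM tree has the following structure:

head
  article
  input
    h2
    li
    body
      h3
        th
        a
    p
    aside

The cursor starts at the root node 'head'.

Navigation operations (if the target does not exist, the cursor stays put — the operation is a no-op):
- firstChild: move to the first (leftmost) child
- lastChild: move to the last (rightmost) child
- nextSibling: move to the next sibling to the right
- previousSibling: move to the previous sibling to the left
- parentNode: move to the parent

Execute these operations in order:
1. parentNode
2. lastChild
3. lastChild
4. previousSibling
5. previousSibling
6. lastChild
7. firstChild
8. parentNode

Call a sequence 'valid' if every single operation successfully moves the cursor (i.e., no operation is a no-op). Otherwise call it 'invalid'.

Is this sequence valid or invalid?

Answer: invalid

Derivation:
After 1 (parentNode): head (no-op, stayed)
After 2 (lastChild): input
After 3 (lastChild): aside
After 4 (previousSibling): p
After 5 (previousSibling): body
After 6 (lastChild): h3
After 7 (firstChild): th
After 8 (parentNode): h3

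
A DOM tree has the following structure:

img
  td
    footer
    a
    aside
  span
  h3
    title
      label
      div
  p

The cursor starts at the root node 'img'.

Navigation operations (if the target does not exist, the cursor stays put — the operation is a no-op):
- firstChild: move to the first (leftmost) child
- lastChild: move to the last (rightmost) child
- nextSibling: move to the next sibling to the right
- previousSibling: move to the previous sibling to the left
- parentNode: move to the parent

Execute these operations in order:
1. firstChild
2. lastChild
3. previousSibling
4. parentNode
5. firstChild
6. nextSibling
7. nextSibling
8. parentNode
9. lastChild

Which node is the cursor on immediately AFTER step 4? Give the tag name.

After 1 (firstChild): td
After 2 (lastChild): aside
After 3 (previousSibling): a
After 4 (parentNode): td

Answer: td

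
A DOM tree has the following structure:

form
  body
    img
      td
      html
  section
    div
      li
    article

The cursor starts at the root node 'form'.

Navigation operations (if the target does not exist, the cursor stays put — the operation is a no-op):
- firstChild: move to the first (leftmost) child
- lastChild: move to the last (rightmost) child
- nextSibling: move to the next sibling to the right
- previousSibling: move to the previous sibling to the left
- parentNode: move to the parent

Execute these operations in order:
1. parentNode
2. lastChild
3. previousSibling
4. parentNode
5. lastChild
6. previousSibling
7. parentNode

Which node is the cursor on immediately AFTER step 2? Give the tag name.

After 1 (parentNode): form (no-op, stayed)
After 2 (lastChild): section

Answer: section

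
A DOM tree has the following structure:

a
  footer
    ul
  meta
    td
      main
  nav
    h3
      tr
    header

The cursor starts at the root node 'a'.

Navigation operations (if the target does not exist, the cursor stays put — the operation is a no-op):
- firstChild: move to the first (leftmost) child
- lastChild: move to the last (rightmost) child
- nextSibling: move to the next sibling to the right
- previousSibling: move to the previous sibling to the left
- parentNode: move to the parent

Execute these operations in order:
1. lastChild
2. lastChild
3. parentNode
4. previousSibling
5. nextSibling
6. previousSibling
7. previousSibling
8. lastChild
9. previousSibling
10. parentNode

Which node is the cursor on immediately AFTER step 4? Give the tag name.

Answer: meta

Derivation:
After 1 (lastChild): nav
After 2 (lastChild): header
After 3 (parentNode): nav
After 4 (previousSibling): meta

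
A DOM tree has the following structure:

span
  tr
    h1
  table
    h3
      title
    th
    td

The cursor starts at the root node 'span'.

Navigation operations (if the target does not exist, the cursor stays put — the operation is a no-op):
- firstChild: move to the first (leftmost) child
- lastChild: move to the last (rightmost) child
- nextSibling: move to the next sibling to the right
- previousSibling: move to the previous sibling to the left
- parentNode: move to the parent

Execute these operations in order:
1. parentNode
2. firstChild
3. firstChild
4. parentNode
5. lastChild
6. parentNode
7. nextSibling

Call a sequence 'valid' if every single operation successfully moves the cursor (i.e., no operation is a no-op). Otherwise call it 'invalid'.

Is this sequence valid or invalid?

Answer: invalid

Derivation:
After 1 (parentNode): span (no-op, stayed)
After 2 (firstChild): tr
After 3 (firstChild): h1
After 4 (parentNode): tr
After 5 (lastChild): h1
After 6 (parentNode): tr
After 7 (nextSibling): table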